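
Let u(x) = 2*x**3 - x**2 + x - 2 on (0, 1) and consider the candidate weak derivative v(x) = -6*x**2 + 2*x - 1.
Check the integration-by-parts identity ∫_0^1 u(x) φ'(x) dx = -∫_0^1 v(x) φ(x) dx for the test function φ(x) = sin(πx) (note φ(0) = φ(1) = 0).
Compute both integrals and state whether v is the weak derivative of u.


LHS = -6/π + 24/π^3, RHS = -24/π^3 + 6/π. No, v is not the weak derivative of u.

u(x) = 2*x**3 - x**2 + x - 2, classical derivative u'(x) = 6*x**2 - 2*x + 1.
φ(x) = sin(πx), so φ'(x) = π*cos(π*x).
Note φ(0) = φ(1) = 0, so the boundary term u·φ vanishes.
LHS = ∫_0^1 u(x) φ'(x) dx = ∫_0^1 (2*π*x^3*cos(π*x) - π*x^2*cos(π*x) + π*x*cos(π*x) - 2*π*cos(π*x)) dx. Term by term:
  ∫_0^1 -2*π*cos(π*x) dx = 0;  ∫_0^1 π*x*cos(π*x) dx = -2/π;  ∫_0^1 -π*x^2*cos(π*x) dx = 2/π;
  ∫_0^1 2*π*x^3*cos(π*x) dx = -6/π + 24/π^3.
Sum: 0 − 2/π + 2/π + -6/π + 24/π^3 = -6/π + 24/π^3.
So LHS = -6/π + 24/π^3.
∫_0^1 v(x) φ(x) dx = ∫_0^1 (-6*x^2*sin(π*x) + 2*x*sin(π*x) - sin(π*x)) dx. Term by term:
  ∫_0^1 -sin(π*x) dx = -2/π;  ∫_0^1 -6*x^2*sin(π*x) dx = -6/π + 24/π^3;  ∫_0^1 2*x*sin(π*x) dx = 2/π.
Sum: -2/π + -6/π + 24/π^3 + 2/π = -6/π + 24/π^3.
So RHS = -∫_0^1 v(x) φ(x) dx = -24/π^3 + 6/π.
LHS − RHS = -12/π + 48/π^3 ≠ 0, so the identity fails.
(For a valid weak derivative the identity must hold for EVERY test function, in particular this one. The failure shows v is NOT the weak derivative of u.)
Correct weak derivative would be u'(x) = 6*x**2 - 2*x + 1.


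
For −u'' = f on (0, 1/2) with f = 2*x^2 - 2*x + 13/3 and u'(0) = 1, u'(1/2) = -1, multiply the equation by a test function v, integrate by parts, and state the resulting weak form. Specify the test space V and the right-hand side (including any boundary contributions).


V = H^1(0, 1/2) (v unrestricted at boundary; u is determined up to an additive constant); weak form: ∫_0^1/2 u'v' dx = ∫_0^1/2 (2*x^2 - 2*x + 13/3) v dx − v(1/2) − v(0) for all v ∈ V.

Multiply both sides by a test function v and integrate from 0 to 1/2:
  ∫_0^1/2 −u''(x) v(x) dx = ∫_0^1/2 f(x) v(x) dx.
Integrate the LHS by parts once:
  ∫_0^1/2 −u'' v dx = −[u'(x) v(x)]_0^1/2 + ∫_0^1/2 u'(x) v'(x) dx.
Thus ∫_0^1/2 u'(x) v'(x) dx = ∫_0^1/2 f(x) v(x) dx + [u'(x) v(x)]_0^1/2.
Choose V so that boundary terms are either known or forced to vanish.
u has inhomogeneous Neumann u'(0) = 1, u'(1/2) = -1. [u' v]_0^1/2 = (-1)·v(1/2) − (1)·v(0) = − v(1/2) − v(0). Take V = H^1(0, 1/2); boundary term becomes part of RHS.
Weak formulation: find u (satisfying any essential BC) such that ∫_0^1/2 u'(x) v'(x) dx = ∫_0^1/2 f v dx − v(1/2) − v(0) for all v ∈ V (Neumann data are natural BCs: they enter the RHS as boundary terms).
Substituting f(x) = 2*x^2 - 2*x + 13/3, the right-hand side is ∫_0^1/2 (2*x^2 - 2*x + 13/3) v dx − v(1/2) − v(0).
Compatibility check (pure Neumann): taking v ≡ 1 ∈ V gives 0 = ∫_0^1/2 f dx + (-1) − (1), i.e. ∫_0^1/2 f dx must equal u'(0) − u'(1/2) = 2. Indeed ∫_0^1/2 (2*x^2 - 2*x + 13/3) dx = 2, so the data are compatible. The solution is then unique only up to an additive constant (fix it e.g. by requiring ∫_0^1/2 u dx = 0).


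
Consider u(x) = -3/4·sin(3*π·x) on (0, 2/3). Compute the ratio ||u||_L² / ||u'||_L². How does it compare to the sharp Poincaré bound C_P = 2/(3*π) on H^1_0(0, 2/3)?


||u||_L² / ||u'||_L² = 1/(3*π) < C_P = 2/(3*π).

u(x) = -3/4·sin(3*π·x), so u'(x) = -9*π*cos(3*π*x)/4.
Writing u(x) = A·sin(kπx/L) with A = -3/4 and k = 2, use ∫_0^L sin²(kπx/L) dx = L/2 and ∫_0^L cos²(kπx/L) dx = L/2.
u² = 9/16·sin²(3*π·x) and (u')² = 81*π^2/16·cos²(3*π·x), and each of sin², cos² integrates to L/2 = 1/3 over (0, 2/3).
∫_0^2/3 u² dx = 3/16, so ||u||_L² = sqrt(3)/4.
∫_0^2/3 (u')² dx = 27*π^2/16, so ||u'||_L² = 3*sqrt(3)*π/4.
Ratio ||u||_L² / ||u'||_L² = 1/(3*π).
Sharp Poincaré constant on H^1_0(0, 2/3) is C_P = L/π = 2/(3*π), achieved by sin(3*π/2·x).
This is the k = 2 harmonic; the ratio L/(kπ) is strictly less than C_P = L/π, consistent with the sharp inequality ||u||_L² ≤ C_P ||u'||_L².


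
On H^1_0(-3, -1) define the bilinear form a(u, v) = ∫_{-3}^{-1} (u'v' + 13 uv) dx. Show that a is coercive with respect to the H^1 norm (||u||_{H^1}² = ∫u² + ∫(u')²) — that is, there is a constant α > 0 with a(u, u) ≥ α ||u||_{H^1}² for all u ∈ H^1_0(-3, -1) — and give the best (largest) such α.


α = 1

Coercivity of a(·,·) on H^1_0(-3, -1) means a(u, u) ≥ α ||u||_{H^1}² for every u ∈ H^1_0.
The interval has length L = 2, and Poincaré/coercivity depend only on L. Here a(u, u) = ∫(u')² + (13)·∫u².
Here c = 13 ≥ 1, so a(u,u) = ∫(u')² + c∫u² ≥ ∫(u')² + ∫u² = ||u||_{H^1}², i.e. α = 1 works. No larger α is possible: a(u,u) ≥ α||u||_{H^1}² means (1−α)∫(u')² ≥ (α−c)∫u², and for the modes u_n = sin(nπ(x−x₀)/L) (x₀ the left endpoint) one has ∫u_n²/∫(u_n')² = (L/(nπ))² → 0, so a(u_n,u_n)/||u_n||_{H^1}² → 1. Hence the optimal constant is α = 1.
Therefore α = 1.


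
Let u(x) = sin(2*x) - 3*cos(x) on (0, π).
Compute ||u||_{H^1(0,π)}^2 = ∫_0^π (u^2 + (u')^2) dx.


||u||_{H^1(0,π)}^2 = -16 + 23*π/2

u'(x) = 3*sin(x) + 2*cos(2*x).
Expand u² and (u')² and integrate term by term on (0, π), using: for integers n ≥ 1, ∫_0^π sin²(nx) dx = ∫_0^π cos²(nx) dx = π/2; for n ≠ n', ∫_0^π sin(nx)sin(n'x) dx = ∫_0^π cos(nx)cos(n'x) dx = 0; and by product-to-sum, ∫_0^π sin(nx)cos(n'x) dx = ½∫_0^π [sin((n+n')x) + sin((n−n')x)] dx, which is 0 when n+n' is even and 2n/(n²−n'²) when n+n' is odd (it need not vanish on (0, π)).
  u² squared terms: (-3)²·∫cos(x)² dx = 9·π/2 = 9*π/2;  (1)²·∫sin(2x)² dx = 1·π/2 = π/2.
  u² cross terms: 2·(-3)·(1)·∫cos(x)·sin(2x) dx = -6·(4/3) = -8.
  So ∫_0^π u² dx = 9*π/2 + π/2 − 8 = -8 + 5*π.
  (u')² squared terms: (2)²·∫cos(2x)² dx = 4·π/2 = 2*π;  (3)²·∫sin(x)² dx = 9·π/2 = 9*π/2.
  (u')² cross terms: 2·(2)·(3)·∫cos(2x)·sin(x) dx = 12·(-2/3) = -8.
  So ∫_0^π (u')² dx = 2*π + 9*π/2 − 8 = -8 + 13*π/2.
||u||_{H^1}^2 = (-8 + 5*π) + (-8 + 13*π/2) = -16 + 23*π/2.


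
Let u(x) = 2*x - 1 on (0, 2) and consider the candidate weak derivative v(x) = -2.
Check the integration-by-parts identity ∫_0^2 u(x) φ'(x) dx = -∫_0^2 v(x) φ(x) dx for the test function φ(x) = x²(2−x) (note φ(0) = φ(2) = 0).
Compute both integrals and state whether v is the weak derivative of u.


LHS = -8/3, RHS = 8/3. No, v is not the weak derivative of u.

u(x) = 2*x - 1, classical derivative u'(x) = 2.
φ(x) = x²(2−x), so φ'(x) = x*(4 - 3*x).
Note φ(0) = φ(2) = 0, so the boundary term u·φ vanishes.
LHS = ∫_0^2 u(x) φ'(x) dx = ∫_0^2 (-6*x^3 + 11*x^2 - 4*x) dx. Term by term:
  ∫_0^2 -6*x^3 dx = -24;  ∫_0^2 11*x^2 dx = 88/3;  ∫_0^2 -4*x dx = -8.
Sum: -24 + 88/3 − 8 = -8/3.
So LHS = -8/3.
∫_0^2 v(x) φ(x) dx = ∫_0^2 (2*x^3 - 4*x^2) dx. Term by term:
  ∫_0^2 2*x^3 dx = 8;  ∫_0^2 -4*x^2 dx = -32/3.
Sum: 8 − 32/3 = -8/3.
So RHS = -∫_0^2 v(x) φ(x) dx = 8/3.
LHS − RHS = -16/3 ≠ 0, so the identity fails.
(For a valid weak derivative the identity must hold for EVERY test function, in particular this one. The failure shows v is NOT the weak derivative of u.)
Correct weak derivative would be u'(x) = 2.


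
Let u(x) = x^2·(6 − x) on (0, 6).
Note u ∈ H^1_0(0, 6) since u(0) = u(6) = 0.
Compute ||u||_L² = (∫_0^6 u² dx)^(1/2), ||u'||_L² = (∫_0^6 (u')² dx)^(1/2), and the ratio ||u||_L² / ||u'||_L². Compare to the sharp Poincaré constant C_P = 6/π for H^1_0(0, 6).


||u||_L² / ||u'||_L² = 3*sqrt(14)/7 < C_P = 6/π.

u(x) = x^2·(6 − x), so u'(x) = 3*x*(4 - x).
u(x) = x^2·(6 − x) vanishes at x = 0 and x = 6, so u ∈ H^1_0(0, 6). Differentiate via the product rule and integrate the resulting polynomials term by term.
  ∫_0^6 u² dx = ∫_0^6 (x^6 - 12*x^5 + 36*x^4) dx. Term by term:
    ∫_0^6 x^6 dx = 279936/7;  ∫_0^6 -12*x^5 dx = -93312;  ∫_0^6 36*x^4 dx = 279936/5.
  Sum: 279936/7 − 93312 + 279936/5 = 93312/35.
  ∫_0^6 (u')² dx = ∫_0^6 (9*x^4 - 72*x^3 + 144*x^2) dx. Term by term:
    ∫_0^6 9*x^4 dx = 69984/5;  ∫_0^6 -72*x^3 dx = -23328;  ∫_0^6 144*x^2 dx = 10368.
  Sum: 69984/5 − 23328 + 10368 = 5184/5.
∫_0^6 u² dx = 93312/35, so ||u||_L² = 216*sqrt(70)/35.
∫_0^6 (u')² dx = 5184/5, so ||u'||_L² = 72*sqrt(5)/5.
Ratio ||u||_L² / ||u'||_L² = 3*sqrt(14)/7.
Sharp Poincaré constant on H^1_0(0, 6) is C_P = L/π = 6/π, achieved by sin(π/6·x).
A polynomial bump cannot attain the sharp Poincaré constant (only the first sine eigenfunction does), so the ratio is strictly less than C_P, consistent with ||u||_L² ≤ C_P ||u'||_L².


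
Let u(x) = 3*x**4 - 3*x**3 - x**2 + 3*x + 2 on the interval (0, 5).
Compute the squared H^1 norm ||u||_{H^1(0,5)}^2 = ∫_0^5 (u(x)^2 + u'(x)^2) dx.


||u||_{H^1}^2 = 8978385/4

The H^1 norm (squared) on an interval (0, L) is
  ||u||_{H^1}^2 = ∫_0^L u(x)^2 dx + ∫_0^L u'(x)^2 dx.
Compute u'(x) = 12*x**3 - 9*x**2 - 2*x + 3.
Then u(x)^2 = 9*x**8 - 18*x**7 + 3*x**6 + 24*x**5 - 5*x**4 - 18*x**3 + 5*x**2 + 12*x + 4 and u'(x)^2 = 144*x**6 - 216*x**5 + 33*x**4 + 108*x**3 - 50*x**2 - 12*x + 9.
Integrate each monomial from 0 to 5 using ∫_0^5 c·x^n dx = c·5^(n+1)/(n+1):
  ∫_0^5 u(x)^2 dx = ∫_0^5 (9*x^8 - 18*x^7 + 3*x^6 + 24*x^5 - 5*x^4 - 18*x^3 + 5*x^2 + 12*x + 4) dx. Term by term:
    ∫_0^5 9*x^8 dx = 1953125;  ∫_0^5 -18*x^7 dx = -3515625/4;  ∫_0^5 3*x^6 dx = 234375/7;
    ∫_0^5 24*x^5 dx = 62500;  ∫_0^5 -5*x^4 dx = -3125;  ∫_0^5 -18*x^3 dx = -5625/2;
    ∫_0^5 5*x^2 dx = 625/3;  ∫_0^5 12*x dx = 150;  ∫_0^5 4 dx = 20.
  Sum: 1953125 − 3515625/4 + 234375/7 + 62500 − 3125 − 5625/2 + 625/3 + 150 + 20 = 97829905/84.
  ∫_0^5 u'(x)^2 dx = ∫_0^5 (144*x^6 - 216*x^5 + 33*x^4 + 108*x^3 - 50*x^2 - 12*x + 9) dx. Term by term:
    ∫_0^5 144*x^6 dx = 11250000/7;  ∫_0^5 -216*x^5 dx = -562500;  ∫_0^5 33*x^4 dx = 20625;
    ∫_0^5 108*x^3 dx = 16875;  ∫_0^5 -50*x^2 dx = -6250/3;  ∫_0^5 -12*x dx = -150;
    ∫_0^5 9 dx = 45.
  Sum: 11250000/7 − 562500 + 20625 + 16875 − 6250/3 − 150 + 45 = 22679045/21.
Adding: ||u||_{H^1}^2 = 97829905/84 + 22679045/21 = 8978385/4.


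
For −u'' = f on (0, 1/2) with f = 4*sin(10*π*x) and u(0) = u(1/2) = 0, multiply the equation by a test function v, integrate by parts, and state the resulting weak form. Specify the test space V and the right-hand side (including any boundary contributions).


V = H^1_0(0, 1/2) (so v(0) = v(1/2) = 0); weak form: ∫_0^1/2 u'v' dx = ∫_0^1/2 (4*sin(10*π*x)) v dx for all v ∈ V.

Multiply both sides by a test function v and integrate from 0 to 1/2:
  ∫_0^1/2 −u''(x) v(x) dx = ∫_0^1/2 f(x) v(x) dx.
Integrate the LHS by parts once:
  ∫_0^1/2 −u'' v dx = −[u'(x) v(x)]_0^1/2 + ∫_0^1/2 u'(x) v'(x) dx.
Thus ∫_0^1/2 u'(x) v'(x) dx = ∫_0^1/2 f(x) v(x) dx + [u'(x) v(x)]_0^1/2.
Choose V so that boundary terms are either known or forced to vanish.
u is Dirichlet: u(0) = u(1/2) = 0. Let V = H^1_0(0, 1/2); then v(0) = v(1/2) = 0, and [u' v]_0^1/2 = 0.
Weak formulation: find u (satisfying any essential BC) such that ∫_0^1/2 u'(x) v'(x) dx = ∫_0^1/2 f v dx for all v ∈ V.
Substituting f(x) = 4*sin(10*π*x), the right-hand side is ∫_0^1/2 (4*sin(10*π*x)) v dx.


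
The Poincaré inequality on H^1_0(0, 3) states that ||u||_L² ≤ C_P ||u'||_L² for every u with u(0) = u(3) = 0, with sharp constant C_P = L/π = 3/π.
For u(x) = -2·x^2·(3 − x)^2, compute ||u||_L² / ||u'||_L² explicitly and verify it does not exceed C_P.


||u||_L² / ||u'||_L² = sqrt(3)/2 < C_P = 3/π.

u(x) = -2·x^2·(3 − x)^2, so u'(x) = 4*x*(x*(3 - x) - (x - 3)^2).
u(x) = -2·x^2·(3 − x)^2 vanishes at x = 0 and x = 3, so u ∈ H^1_0(0, 3). Differentiate via the product rule and integrate the resulting polynomials term by term.
  ∫_0^3 u² dx = ∫_0^3 (4*x^8 - 48*x^7 + 216*x^6 - 432*x^5 + 324*x^4) dx. Term by term:
    ∫_0^3 4*x^8 dx = 8748;  ∫_0^3 -48*x^7 dx = -39366;  ∫_0^3 216*x^6 dx = 472392/7;
    ∫_0^3 -432*x^5 dx = -52488;  ∫_0^3 324*x^4 dx = 78732/5.
  Sum: 8748 − 39366 + 472392/7 − 52488 + 78732/5 = 4374/35.
  ∫_0^3 (u')² dx = ∫_0^3 (64*x^6 - 576*x^5 + 1872*x^4 - 2592*x^3 + 1296*x^2) dx. Term by term:
    ∫_0^3 64*x^6 dx = 139968/7;  ∫_0^3 -576*x^5 dx = -69984;  ∫_0^3 1872*x^4 dx = 454896/5;
    ∫_0^3 -2592*x^3 dx = -52488;  ∫_0^3 1296*x^2 dx = 11664.
  Sum: 139968/7 − 69984 + 454896/5 − 52488 + 11664 = 5832/35.
∫_0^3 u² dx = 4374/35, so ||u||_L² = 27*sqrt(210)/35.
∫_0^3 (u')² dx = 5832/35, so ||u'||_L² = 54*sqrt(70)/35.
Ratio ||u||_L² / ||u'||_L² = sqrt(3)/2.
Sharp Poincaré constant on H^1_0(0, 3) is C_P = L/π = 3/π, achieved by sin(π/3·x).
A polynomial bump cannot attain the sharp Poincaré constant (only the first sine eigenfunction does), so the ratio is strictly less than C_P, consistent with ||u||_L² ≤ C_P ||u'||_L².


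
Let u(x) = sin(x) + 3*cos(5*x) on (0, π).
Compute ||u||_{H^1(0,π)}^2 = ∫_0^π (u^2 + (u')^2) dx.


||u||_{H^1(0,π)}^2 = 118*π

u'(x) = -15*sin(5*x) + cos(x).
Expand u² and (u')² and integrate term by term on (0, π), using: for integers n ≥ 1, ∫_0^π sin²(nx) dx = ∫_0^π cos²(nx) dx = π/2; for n ≠ n', ∫_0^π sin(nx)sin(n'x) dx = ∫_0^π cos(nx)cos(n'x) dx = 0; and by product-to-sum, ∫_0^π sin(nx)cos(n'x) dx = ½∫_0^π [sin((n+n')x) + sin((n−n')x)] dx, which is 0 when n+n' is even and 2n/(n²−n'²) when n+n' is odd (it need not vanish on (0, π)).
  u² squared terms: (3)²·∫cos(5x)² dx = 9·π/2 = 9*π/2;  (1)²·∫sin(x)² dx = 1·π/2 = π/2.
  u² cross terms: 2·(3)·(1)·∫cos(5x)·sin(x) dx = 6·(0) = 0.
  So ∫_0^π u² dx = 9*π/2 + π/2 + 0 = 5*π.
  (u')² squared terms: (-15)²·∫sin(5x)² dx = 225·π/2 = 225*π/2;  (1)²·∫cos(x)² dx = 1·π/2 = π/2.
  (u')² cross terms: 2·(-15)·(1)·∫sin(5x)·cos(x) dx = -30·(0) = 0.
  So ∫_0^π (u')² dx = 225*π/2 + π/2 + 0 = 113*π.
||u||_{H^1}^2 = (5*π) + (113*π) = 118*π.


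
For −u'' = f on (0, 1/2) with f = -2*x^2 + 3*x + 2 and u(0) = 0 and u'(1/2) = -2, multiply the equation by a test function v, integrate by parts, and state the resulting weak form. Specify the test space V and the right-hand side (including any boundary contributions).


V = {v ∈ H^1(0, 1/2) : v(0) = 0} (test functions vanish at x = 0 where u is specified); weak form: ∫_0^1/2 u'v' dx = ∫_0^1/2 (-2*x^2 + 3*x + 2) v dx − 2·v(1/2) for all v ∈ V.

Multiply both sides by a test function v and integrate from 0 to 1/2:
  ∫_0^1/2 −u''(x) v(x) dx = ∫_0^1/2 f(x) v(x) dx.
Integrate the LHS by parts once:
  ∫_0^1/2 −u'' v dx = −[u'(x) v(x)]_0^1/2 + ∫_0^1/2 u'(x) v'(x) dx.
Thus ∫_0^1/2 u'(x) v'(x) dx = ∫_0^1/2 f(x) v(x) dx + [u'(x) v(x)]_0^1/2.
Choose V so that boundary terms are either known or forced to vanish.
Mixed BC: u(0) = 0 (Dirichlet) and u'(1/2) = -2 (Neumann). Define V = {v ∈ H^1(0, 1/2) : v(0) = 0}. Then [u' v]_0^1/2 = u'(1/2)·v(1/2) − u'(0)·0 = − 2·v(1/2).
Weak formulation: find u (satisfying any essential BC) such that ∫_0^1/2 u'(x) v'(x) dx = ∫_0^1/2 f v dx − 2·v(1/2) for all v ∈ V (Dirichlet at 0 absorbed into V; Neumann datum at x = 1/2 contributes the boundary term).
Substituting f(x) = -2*x^2 + 3*x + 2, the right-hand side is ∫_0^1/2 (-2*x^2 + 3*x + 2) v dx − 2·v(1/2).


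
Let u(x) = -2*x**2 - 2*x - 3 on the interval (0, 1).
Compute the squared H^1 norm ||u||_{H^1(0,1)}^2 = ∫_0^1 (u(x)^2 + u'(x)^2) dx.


||u||_{H^1}^2 = 607/15

The H^1 norm (squared) on an interval (0, L) is
  ||u||_{H^1}^2 = ∫_0^L u(x)^2 dx + ∫_0^L u'(x)^2 dx.
Compute u'(x) = -4*x - 2.
Then u(x)^2 = 4*x**4 + 8*x**3 + 16*x**2 + 12*x + 9 and u'(x)^2 = 16*x**2 + 16*x + 4.
Integrate each monomial from 0 to 1 using ∫_0^1 c·x^n dx = c·1^(n+1)/(n+1):
  ∫_0^1 u(x)^2 dx = ∫_0^1 (4*x^4 + 8*x^3 + 16*x^2 + 12*x + 9) dx. Term by term:
    ∫_0^1 4*x^4 dx = 4/5;  ∫_0^1 8*x^3 dx = 2;  ∫_0^1 16*x^2 dx = 16/3;
    ∫_0^1 12*x dx = 6;  ∫_0^1 9 dx = 9.
  Sum: 4/5 + 2 + 16/3 + 6 + 9 = 347/15.
  ∫_0^1 u'(x)^2 dx = ∫_0^1 (16*x^2 + 16*x + 4) dx. Term by term:
    ∫_0^1 16*x^2 dx = 16/3;  ∫_0^1 16*x dx = 8;  ∫_0^1 4 dx = 4.
  Sum: 16/3 + 8 + 4 = 52/3.
Adding: ||u||_{H^1}^2 = 347/15 + 52/3 = 607/15.


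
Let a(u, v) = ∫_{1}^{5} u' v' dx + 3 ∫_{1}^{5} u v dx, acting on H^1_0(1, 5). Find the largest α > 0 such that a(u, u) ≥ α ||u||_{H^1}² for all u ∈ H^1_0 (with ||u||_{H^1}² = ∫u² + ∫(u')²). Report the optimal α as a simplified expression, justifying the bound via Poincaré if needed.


α = 1

Coercivity of a(·,·) on H^1_0(1, 5) means a(u, u) ≥ α ||u||_{H^1}² for every u ∈ H^1_0.
The interval has length L = 4, and Poincaré/coercivity depend only on L. Here a(u, u) = ∫(u')² + (3)·∫u².
Here c = 3 ≥ 1, so a(u,u) = ∫(u')² + c∫u² ≥ ∫(u')² + ∫u² = ||u||_{H^1}², i.e. α = 1 works. No larger α is possible: a(u,u) ≥ α||u||_{H^1}² means (1−α)∫(u')² ≥ (α−c)∫u², and for the modes u_n = sin(nπ(x−x₀)/L) (x₀ the left endpoint) one has ∫u_n²/∫(u_n')² = (L/(nπ))² → 0, so a(u_n,u_n)/||u_n||_{H^1}² → 1. Hence the optimal constant is α = 1.
Therefore α = 1.


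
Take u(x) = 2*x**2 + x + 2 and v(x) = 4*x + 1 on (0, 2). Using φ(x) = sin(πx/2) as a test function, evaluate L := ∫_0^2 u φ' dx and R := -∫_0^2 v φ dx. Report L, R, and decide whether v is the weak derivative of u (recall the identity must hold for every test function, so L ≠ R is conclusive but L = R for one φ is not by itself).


LHS = -20/π, RHS = -20/π. Yes, v = u' weakly.

u(x) = 2*x**2 + x + 2, classical derivative u'(x) = 4*x + 1.
φ(x) = sin(πx/2), so φ'(x) = π*cos(π*x/2)/2.
Note φ(0) = φ(2) = 0, so the boundary term u·φ vanishes.
LHS = ∫_0^2 u(x) φ'(x) dx = ∫_0^2 (π*x^2*cos(π*x/2) + π*x*cos(π*x/2)/2 + π*cos(π*x/2)) dx. Term by term:
  ∫_0^2 π*cos(π*x/2) dx = 0;  ∫_0^2 π*x^2*cos(π*x/2) dx = -16/π;  ∫_0^2 π*x*cos(π*x/2)/2 dx = -4/π.
Sum: 0 − 16/π − 4/π = -20/π.
So LHS = -20/π.
∫_0^2 v(x) φ(x) dx = ∫_0^2 (4*x*sin(π*x/2) + sin(π*x/2)) dx. Term by term:
  ∫_0^2 4*x*sin(π*x/2) dx = 16/π;  ∫_0^2 sin(π*x/2) dx = 4/π.
Sum: 16/π + 4/π = 20/π.
So RHS = -∫_0^2 v(x) φ(x) dx = -20/π.
LHS = RHS, so the identity holds for this test φ.
Moreover u is smooth here and v(x) = u'(x) = 4*x + 1 pointwise, so the identity holds for every test function. Hence v is the weak derivative of u.


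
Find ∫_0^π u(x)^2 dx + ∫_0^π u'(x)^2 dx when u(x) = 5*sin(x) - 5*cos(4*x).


||u||_{H^1(0,π)}^2 = 340/3 + 475*π/2

u'(x) = 20*sin(4*x) + 5*cos(x).
Expand u² and (u')² and integrate term by term on (0, π), using: for integers n ≥ 1, ∫_0^π sin²(nx) dx = ∫_0^π cos²(nx) dx = π/2; for n ≠ n', ∫_0^π sin(nx)sin(n'x) dx = ∫_0^π cos(nx)cos(n'x) dx = 0; and by product-to-sum, ∫_0^π sin(nx)cos(n'x) dx = ½∫_0^π [sin((n+n')x) + sin((n−n')x)] dx, which is 0 when n+n' is even and 2n/(n²−n'²) when n+n' is odd (it need not vanish on (0, π)).
  u² squared terms: (-5)²·∫cos(4x)² dx = 25·π/2 = 25*π/2;  (5)²·∫sin(x)² dx = 25·π/2 = 25*π/2.
  u² cross terms: 2·(-5)·(5)·∫cos(4x)·sin(x) dx = -50·(-2/15) = 20/3.
  So ∫_0^π u² dx = 25*π/2 + 25*π/2 + 20/3 = 20/3 + 25*π.
  (u')² squared terms: (5)²·∫cos(x)² dx = 25·π/2 = 25*π/2;  (20)²·∫sin(4x)² dx = 400·π/2 = 200*π.
  (u')² cross terms: 2·(5)·(20)·∫cos(x)·sin(4x) dx = 200·(8/15) = 320/3.
  So ∫_0^π (u')² dx = 25*π/2 + 200*π + 320/3 = 320/3 + 425*π/2.
||u||_{H^1}^2 = (20/3 + 25*π) + (320/3 + 425*π/2) = 340/3 + 475*π/2.


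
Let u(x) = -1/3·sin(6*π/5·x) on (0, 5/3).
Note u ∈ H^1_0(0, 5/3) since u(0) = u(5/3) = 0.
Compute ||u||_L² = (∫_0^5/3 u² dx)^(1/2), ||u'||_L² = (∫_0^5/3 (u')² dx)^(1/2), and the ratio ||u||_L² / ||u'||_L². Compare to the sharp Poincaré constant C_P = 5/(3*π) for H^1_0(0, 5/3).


||u||_L² / ||u'||_L² = 5/(6*π) < C_P = 5/(3*π).

u(x) = -1/3·sin(6*π/5·x), so u'(x) = -2*π*cos(6*π*x/5)/5.
Writing u(x) = A·sin(kπx/L) with A = -1/3 and k = 2, use ∫_0^L sin²(kπx/L) dx = L/2 and ∫_0^L cos²(kπx/L) dx = L/2.
u² = 1/9·sin²(6*π/5·x) and (u')² = 4*π^2/25·cos²(6*π/5·x), and each of sin², cos² integrates to L/2 = 5/6 over (0, 5/3).
∫_0^5/3 u² dx = 5/54, so ||u||_L² = sqrt(30)/18.
∫_0^5/3 (u')² dx = 2*π^2/15, so ||u'||_L² = sqrt(30)*π/15.
Ratio ||u||_L² / ||u'||_L² = 5/(6*π).
Sharp Poincaré constant on H^1_0(0, 5/3) is C_P = L/π = 5/(3*π), achieved by sin(3*π/5·x).
This is the k = 2 harmonic; the ratio L/(kπ) is strictly less than C_P = L/π, consistent with the sharp inequality ||u||_L² ≤ C_P ||u'||_L².


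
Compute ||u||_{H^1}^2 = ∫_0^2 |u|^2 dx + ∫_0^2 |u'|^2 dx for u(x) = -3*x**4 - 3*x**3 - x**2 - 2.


||u||_{H^1}^2 = 786824/105

The H^1 norm (squared) on an interval (0, L) is
  ||u||_{H^1}^2 = ∫_0^L u(x)^2 dx + ∫_0^L u'(x)^2 dx.
Compute u'(x) = -12*x**3 - 9*x**2 - 2*x.
Then u(x)^2 = 9*x**8 + 18*x**7 + 15*x**6 + 6*x**5 + 13*x**4 + 12*x**3 + 4*x**2 + 4 and u'(x)^2 = 144*x**6 + 216*x**5 + 129*x**4 + 36*x**3 + 4*x**2.
Integrate each monomial from 0 to 2 using ∫_0^2 c·x^n dx = c·2^(n+1)/(n+1):
  ∫_0^2 u(x)^2 dx = ∫_0^2 (9*x^8 + 18*x^7 + 15*x^6 + 6*x^5 + 13*x^4 + 12*x^3 + 4*x^2 + 4) dx. Term by term:
    ∫_0^2 9*x^8 dx = 512;  ∫_0^2 18*x^7 dx = 576;  ∫_0^2 15*x^6 dx = 1920/7;
    ∫_0^2 6*x^5 dx = 64;  ∫_0^2 13*x^4 dx = 416/5;  ∫_0^2 12*x^3 dx = 48;
    ∫_0^2 4*x^2 dx = 32/3;  ∫_0^2 4 dx = 8.
  Sum: 512 + 576 + 1920/7 + 64 + 416/5 + 48 + 32/3 + 8 = 165496/105.
  ∫_0^2 u'(x)^2 dx = ∫_0^2 (144*x^6 + 216*x^5 + 129*x^4 + 36*x^3 + 4*x^2) dx. Term by term:
    ∫_0^2 144*x^6 dx = 18432/7;  ∫_0^2 216*x^5 dx = 2304;  ∫_0^2 129*x^4 dx = 4128/5;
    ∫_0^2 36*x^3 dx = 144;  ∫_0^2 4*x^2 dx = 32/3.
  Sum: 18432/7 + 2304 + 4128/5 + 144 + 32/3 = 621328/105.
Adding: ||u||_{H^1}^2 = 165496/105 + 621328/105 = 786824/105.


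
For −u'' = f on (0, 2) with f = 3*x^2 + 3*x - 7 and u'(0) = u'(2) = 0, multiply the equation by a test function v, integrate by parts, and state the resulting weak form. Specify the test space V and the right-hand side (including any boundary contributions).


V = H^1(0, 2) (no boundary constraint on v; u is determined up to an additive constant); weak form: ∫_0^2 u'v' dx = ∫_0^2 (3*x^2 + 3*x - 7) v dx for all v ∈ V.

Multiply both sides by a test function v and integrate from 0 to 2:
  ∫_0^2 −u''(x) v(x) dx = ∫_0^2 f(x) v(x) dx.
Integrate the LHS by parts once:
  ∫_0^2 −u'' v dx = −[u'(x) v(x)]_0^2 + ∫_0^2 u'(x) v'(x) dx.
Thus ∫_0^2 u'(x) v'(x) dx = ∫_0^2 f(x) v(x) dx + [u'(x) v(x)]_0^2.
Choose V so that boundary terms are either known or forced to vanish.
u has homogeneous Neumann: u'(0) = u'(2) = 0. So [u' v]_0^2 = 0·v(2) − 0·v(0) = 0 for any v; take V = H^1(0, 2).
Weak formulation: find u (satisfying any essential BC) such that ∫_0^2 u'(x) v'(x) dx = ∫_0^2 f v dx for all v ∈ V (homogeneous Neumann, so boundary terms vanish).
Substituting f(x) = 3*x^2 + 3*x - 7, the right-hand side is ∫_0^2 (3*x^2 + 3*x - 7) v dx.
Compatibility check (pure Neumann): taking v ≡ 1 ∈ V gives 0 = ∫_0^2 f dx + (0) − (0), i.e. ∫_0^2 f dx must equal u'(0) − u'(2) = 0. Indeed ∫_0^2 (3*x^2 + 3*x - 7) dx = 0, so the data are compatible. The solution is then unique only up to an additive constant (fix it e.g. by requiring ∫_0^2 u dx = 0).


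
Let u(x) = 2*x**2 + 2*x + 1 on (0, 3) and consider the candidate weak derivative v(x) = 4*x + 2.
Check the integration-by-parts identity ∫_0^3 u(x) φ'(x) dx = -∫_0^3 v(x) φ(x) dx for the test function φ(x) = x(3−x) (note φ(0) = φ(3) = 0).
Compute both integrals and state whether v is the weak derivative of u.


LHS = -36, RHS = -36. Yes, v = u' weakly.

u(x) = 2*x**2 + 2*x + 1, classical derivative u'(x) = 4*x + 2.
φ(x) = x(3−x), so φ'(x) = 3 - 2*x.
Note φ(0) = φ(3) = 0, so the boundary term u·φ vanishes.
LHS = ∫_0^3 u(x) φ'(x) dx = ∫_0^3 (-4*x^3 + 2*x^2 + 4*x + 3) dx. Term by term:
  ∫_0^3 -4*x^3 dx = -81;  ∫_0^3 2*x^2 dx = 18;  ∫_0^3 4*x dx = 18;
  ∫_0^3 3 dx = 9.
Sum: -81 + 18 + 18 + 9 = -36.
So LHS = -36.
∫_0^3 v(x) φ(x) dx = ∫_0^3 (-4*x^3 + 10*x^2 + 6*x) dx. Term by term:
  ∫_0^3 -4*x^3 dx = -81;  ∫_0^3 10*x^2 dx = 90;  ∫_0^3 6*x dx = 27.
Sum: -81 + 90 + 27 = 36.
So RHS = -∫_0^3 v(x) φ(x) dx = -36.
LHS = RHS, so the identity holds for this test φ.
Moreover u is smooth here and v(x) = u'(x) = 4*x + 2 pointwise, so the identity holds for every test function. Hence v is the weak derivative of u.


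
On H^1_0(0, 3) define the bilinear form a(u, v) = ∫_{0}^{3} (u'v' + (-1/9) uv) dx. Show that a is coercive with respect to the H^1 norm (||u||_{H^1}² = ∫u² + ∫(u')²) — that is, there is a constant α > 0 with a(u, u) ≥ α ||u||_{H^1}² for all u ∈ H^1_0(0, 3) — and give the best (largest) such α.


α = (-1 + π^2)/(9 + π^2)

Coercivity of a(·,·) on H^1_0(0, 3) means a(u, u) ≥ α ||u||_{H^1}² for every u ∈ H^1_0.
The interval has length L = 3, and Poincaré/coercivity depend only on L. Here a(u, u) = ∫(u')² + (-1/9)·∫u².
Here c = -1/9 < 0 with |c| < (π/L)² = π^2/9, so coercivity still holds. The condition a(u,u) ≥ α||u||_{H^1}² reads (1−α)∫(u')² ≥ (α−c)∫u². Any admissible α is ≤ 1 (rapidly oscillating u have ∫u²/∫(u')² → 0), and α = 1 would force 0 ≥ (1−c)∫u², impossible since c < 1; so 1−α > 0. By the sharp Poincaré inequality on H^1_0 of an interval of length L, ∫(u')² ≥ (π/L)²∫u² with equality for the first sine mode sin(π(x−x₀)/L) (x₀ the left endpoint), so the inequality holds for all u iff (1−α)(π/L)² ≥ α − c, i.e. α ≤ ((π/L)² + c)/((π/L)² + 1) = (1 + c(L/π)²)/(1 + (L/π)²). (Direct route, valid since c ≤ 0: Poincaré gives c∫u² ≥ c(L/π)²∫(u')², so a(u,u) ≥ (1 + c(L/π)²)∫(u')², while ||u||_{H^1}² ≤ (1 + (L/π)²)∫(u')²; dividing yields the same α.) With (π/L)² = π^2/9 and c = -1/9, the largest admissible constant is α = ((π/L)² + c)/((π/L)² + 1).
Simplifying, α = (-1 + π^2)/(9 + π^2).


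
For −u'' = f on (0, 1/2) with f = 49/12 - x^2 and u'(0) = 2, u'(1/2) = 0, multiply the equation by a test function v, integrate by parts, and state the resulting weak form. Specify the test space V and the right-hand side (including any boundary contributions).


V = H^1(0, 1/2) (v unrestricted at boundary; u is determined up to an additive constant); weak form: ∫_0^1/2 u'v' dx = ∫_0^1/2 (49/12 - x^2) v dx − 2·v(0) for all v ∈ V.

Multiply both sides by a test function v and integrate from 0 to 1/2:
  ∫_0^1/2 −u''(x) v(x) dx = ∫_0^1/2 f(x) v(x) dx.
Integrate the LHS by parts once:
  ∫_0^1/2 −u'' v dx = −[u'(x) v(x)]_0^1/2 + ∫_0^1/2 u'(x) v'(x) dx.
Thus ∫_0^1/2 u'(x) v'(x) dx = ∫_0^1/2 f(x) v(x) dx + [u'(x) v(x)]_0^1/2.
Choose V so that boundary terms are either known or forced to vanish.
u has inhomogeneous Neumann u'(0) = 2, u'(1/2) = 0. [u' v]_0^1/2 = (0)·v(1/2) − (2)·v(0) = − 2·v(0). Take V = H^1(0, 1/2); boundary term becomes part of RHS.
Weak formulation: find u (satisfying any essential BC) such that ∫_0^1/2 u'(x) v'(x) dx = ∫_0^1/2 f v dx − 2·v(0) for all v ∈ V (Neumann data are natural BCs: they enter the RHS as boundary terms).
Substituting f(x) = 49/12 - x^2, the right-hand side is ∫_0^1/2 (49/12 - x^2) v dx − 2·v(0).
Compatibility check (pure Neumann): taking v ≡ 1 ∈ V gives 0 = ∫_0^1/2 f dx + (0) − (2), i.e. ∫_0^1/2 f dx must equal u'(0) − u'(1/2) = 2. Indeed ∫_0^1/2 (49/12 - x^2) dx = 2, so the data are compatible. The solution is then unique only up to an additive constant (fix it e.g. by requiring ∫_0^1/2 u dx = 0).


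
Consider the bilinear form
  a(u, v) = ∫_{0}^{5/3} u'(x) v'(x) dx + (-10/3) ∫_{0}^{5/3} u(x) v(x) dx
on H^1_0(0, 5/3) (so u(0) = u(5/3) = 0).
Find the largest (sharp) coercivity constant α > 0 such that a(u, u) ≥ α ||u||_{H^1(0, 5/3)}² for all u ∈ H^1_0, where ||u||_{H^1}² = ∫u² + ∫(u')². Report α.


α = (-250 + 27*π^2)/(3*(25 + 9*π^2))

Coercivity of a(·,·) on H^1_0(0, 5/3) means a(u, u) ≥ α ||u||_{H^1}² for every u ∈ H^1_0.
The interval has length L = 5/3, and Poincaré/coercivity depend only on L. Here a(u, u) = ∫(u')² + (-10/3)·∫u².
Here c = -10/3 < 0 with |c| < (π/L)² = 9*π^2/25, so coercivity still holds. The condition a(u,u) ≥ α||u||_{H^1}² reads (1−α)∫(u')² ≥ (α−c)∫u². Any admissible α is ≤ 1 (rapidly oscillating u have ∫u²/∫(u')² → 0), and α = 1 would force 0 ≥ (1−c)∫u², impossible since c < 1; so 1−α > 0. By the sharp Poincaré inequality on H^1_0 of an interval of length L, ∫(u')² ≥ (π/L)²∫u² with equality for the first sine mode sin(π(x−x₀)/L) (x₀ the left endpoint), so the inequality holds for all u iff (1−α)(π/L)² ≥ α − c, i.e. α ≤ ((π/L)² + c)/((π/L)² + 1) = (1 + c(L/π)²)/(1 + (L/π)²). (Direct route, valid since c ≤ 0: Poincaré gives c∫u² ≥ c(L/π)²∫(u')², so a(u,u) ≥ (1 + c(L/π)²)∫(u')², while ||u||_{H^1}² ≤ (1 + (L/π)²)∫(u')²; dividing yields the same α.) With (π/L)² = 9*π^2/25 and c = -10/3, the largest admissible constant is α = ((π/L)² + c)/((π/L)² + 1).
Simplifying, α = (-250 + 27*π^2)/(3*(25 + 9*π^2)).


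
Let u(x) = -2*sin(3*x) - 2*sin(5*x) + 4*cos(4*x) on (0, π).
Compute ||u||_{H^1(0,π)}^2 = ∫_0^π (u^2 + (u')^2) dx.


||u||_{H^1(0,π)}^2 = -4352/63 + 208*π

u'(x) = -16*sin(4*x) - 6*cos(3*x) - 10*cos(5*x).
Expand u² and (u')² and integrate term by term on (0, π), using: for integers n ≥ 1, ∫_0^π sin²(nx) dx = ∫_0^π cos²(nx) dx = π/2; for n ≠ n', ∫_0^π sin(nx)sin(n'x) dx = ∫_0^π cos(nx)cos(n'x) dx = 0; and by product-to-sum, ∫_0^π sin(nx)cos(n'x) dx = ½∫_0^π [sin((n+n')x) + sin((n−n')x)] dx, which is 0 when n+n' is even and 2n/(n²−n'²) when n+n' is odd (it need not vanish on (0, π)).
  u² squared terms: (-2)²·∫sin(3x)² dx = 4·π/2 = 2*π;  (-2)²·∫sin(5x)² dx = 4·π/2 = 2*π;  (4)²·∫cos(4x)² dx = 16·π/2 = 8*π.
  u² cross terms: 2·(-2)·(-2)·∫sin(3x)·sin(5x) dx = 8·(0) = 0;  2·(-2)·(4)·∫sin(3x)·cos(4x) dx = -16·(-6/7) = 96/7;  2·(-2)·(4)·∫sin(5x)·cos(4x) dx = -16·(10/9) = -160/9.
  So ∫_0^π u² dx = 2*π + 2*π + 8*π + 0 + 96/7 − 160/9 = -256/63 + 12*π.
  (u')² squared terms: (-16)²·∫sin(4x)² dx = 256·π/2 = 128*π;  (-10)²·∫cos(5x)² dx = 100·π/2 = 50*π;  (-6)²·∫cos(3x)² dx = 36·π/2 = 18*π.
  (u')² cross terms: 2·(-16)·(-10)·∫sin(4x)·cos(5x) dx = 320·(-8/9) = -2560/9;  2·(-16)·(-6)·∫sin(4x)·cos(3x) dx = 192·(8/7) = 1536/7;  2·(-10)·(-6)·∫cos(5x)·cos(3x) dx = 120·(0) = 0.
  So ∫_0^π (u')² dx = 128*π + 50*π + 18*π − 2560/9 + 1536/7 + 0 = -4096/63 + 196*π.
||u||_{H^1}^2 = (-256/63 + 12*π) + (-4096/63 + 196*π) = -4352/63 + 208*π.


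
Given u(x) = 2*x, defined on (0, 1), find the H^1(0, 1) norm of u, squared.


||u||_{H^1}^2 = 16/3

The H^1 norm (squared) on an interval (0, L) is
  ||u||_{H^1}^2 = ∫_0^L u(x)^2 dx + ∫_0^L u'(x)^2 dx.
Compute u'(x) = 2.
Then u(x)^2 = 4*x**2 and u'(x)^2 = 4.
Integrate each monomial from 0 to 1 using ∫_0^1 c·x^n dx = c·1^(n+1)/(n+1):
  ∫_0^1 u(x)^2 dx = ∫_0^1 (4*x^2) dx. Term by term:
    ∫_0^1 4*x^2 dx = 4/3.
  ∫_0^1 u'(x)^2 dx = ∫_0^1 (4) dx. Term by term:
    ∫_0^1 4 dx = 4.
Adding: ||u||_{H^1}^2 = 4/3 + 4 = 16/3.


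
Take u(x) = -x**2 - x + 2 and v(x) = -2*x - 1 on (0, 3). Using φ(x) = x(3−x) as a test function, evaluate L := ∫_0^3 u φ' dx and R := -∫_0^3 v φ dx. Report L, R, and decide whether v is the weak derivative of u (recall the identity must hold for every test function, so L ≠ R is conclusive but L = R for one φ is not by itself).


LHS = 18, RHS = 18. Yes, v = u' weakly.

u(x) = -x**2 - x + 2, classical derivative u'(x) = -2*x - 1.
φ(x) = x(3−x), so φ'(x) = 3 - 2*x.
Note φ(0) = φ(3) = 0, so the boundary term u·φ vanishes.
LHS = ∫_0^3 u(x) φ'(x) dx = ∫_0^3 (2*x^3 - x^2 - 7*x + 6) dx. Term by term:
  ∫_0^3 2*x^3 dx = 81/2;  ∫_0^3 -x^2 dx = -9;  ∫_0^3 -7*x dx = -63/2;
  ∫_0^3 6 dx = 18.
Sum: 81/2 − 9 − 63/2 + 18 = 18.
So LHS = 18.
∫_0^3 v(x) φ(x) dx = ∫_0^3 (2*x^3 - 5*x^2 - 3*x) dx. Term by term:
  ∫_0^3 2*x^3 dx = 81/2;  ∫_0^3 -5*x^2 dx = -45;  ∫_0^3 -3*x dx = -27/2.
Sum: 81/2 − 45 − 27/2 = -18.
So RHS = -∫_0^3 v(x) φ(x) dx = 18.
LHS = RHS, so the identity holds for this test φ.
Moreover u is smooth here and v(x) = u'(x) = -2*x - 1 pointwise, so the identity holds for every test function. Hence v is the weak derivative of u.


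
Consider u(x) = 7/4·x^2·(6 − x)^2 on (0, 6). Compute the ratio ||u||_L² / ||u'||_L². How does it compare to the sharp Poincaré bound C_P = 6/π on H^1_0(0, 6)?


||u||_L² / ||u'||_L² = sqrt(3) < C_P = 6/π.

u(x) = 7/4·x^2·(6 − x)^2, so u'(x) = 7*x*(x - 6)*(x - 3).
u(x) = 7/4·x^2·(6 − x)^2 vanishes at x = 0 and x = 6, so u ∈ H^1_0(0, 6). Differentiate via the product rule and integrate the resulting polynomials term by term.
  ∫_0^6 u² dx = ∫_0^6 (49*x^8/16 - 147*x^7/2 + 1323*x^6/2 - 2646*x^5 + 3969*x^4) dx. Term by term:
    ∫_0^6 49*x^8/16 dx = 3429216;  ∫_0^6 -147*x^7/2 dx = -15431472;  ∫_0^6 1323*x^6/2 dx = 26453952;
    ∫_0^6 -2646*x^5 dx = -20575296;  ∫_0^6 3969*x^4 dx = 30862944/5.
  Sum: 3429216 − 15431472 + 26453952 − 20575296 + 30862944/5 = 244944/5.
  ∫_0^6 (u')² dx = ∫_0^6 (49*x^6 - 882*x^5 + 5733*x^4 - 15876*x^3 + 15876*x^2) dx. Term by term:
    ∫_0^6 49*x^6 dx = 1959552;  ∫_0^6 -882*x^5 dx = -6858432;  ∫_0^6 5733*x^4 dx = 44579808/5;
    ∫_0^6 -15876*x^3 dx = -5143824;  ∫_0^6 15876*x^2 dx = 1143072.
  Sum: 1959552 − 6858432 + 44579808/5 − 5143824 + 1143072 = 81648/5.
∫_0^6 u² dx = 244944/5, so ||u||_L² = 108*sqrt(105)/5.
∫_0^6 (u')² dx = 81648/5, so ||u'||_L² = 108*sqrt(35)/5.
Ratio ||u||_L² / ||u'||_L² = sqrt(3).
Sharp Poincaré constant on H^1_0(0, 6) is C_P = L/π = 6/π, achieved by sin(π/6·x).
A polynomial bump cannot attain the sharp Poincaré constant (only the first sine eigenfunction does), so the ratio is strictly less than C_P, consistent with ||u||_L² ≤ C_P ||u'||_L².


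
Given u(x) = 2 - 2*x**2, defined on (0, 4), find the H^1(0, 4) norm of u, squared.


||u||_{H^1}^2 = 15088/15

The H^1 norm (squared) on an interval (0, L) is
  ||u||_{H^1}^2 = ∫_0^L u(x)^2 dx + ∫_0^L u'(x)^2 dx.
Compute u'(x) = -4*x.
Then u(x)^2 = 4*x**4 - 8*x**2 + 4 and u'(x)^2 = 16*x**2.
Integrate each monomial from 0 to 4 using ∫_0^4 c·x^n dx = c·4^(n+1)/(n+1):
  ∫_0^4 u(x)^2 dx = ∫_0^4 (4*x^4 - 8*x^2 + 4) dx. Term by term:
    ∫_0^4 4*x^4 dx = 4096/5;  ∫_0^4 -8*x^2 dx = -512/3;  ∫_0^4 4 dx = 16.
  Sum: 4096/5 − 512/3 + 16 = 9968/15.
  ∫_0^4 u'(x)^2 dx = ∫_0^4 (16*x^2) dx. Term by term:
    ∫_0^4 16*x^2 dx = 1024/3.
Adding: ||u||_{H^1}^2 = 9968/15 + 1024/3 = 15088/15.


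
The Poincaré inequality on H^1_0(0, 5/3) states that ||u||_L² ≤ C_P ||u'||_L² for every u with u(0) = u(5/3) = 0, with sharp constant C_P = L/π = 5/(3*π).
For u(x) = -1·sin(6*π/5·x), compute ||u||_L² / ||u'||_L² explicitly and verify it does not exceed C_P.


||u||_L² / ||u'||_L² = 5/(6*π) < C_P = 5/(3*π).

u(x) = -1·sin(6*π/5·x), so u'(x) = -6*π*cos(6*π*x/5)/5.
Writing u(x) = A·sin(kπx/L) with A = -1 and k = 2, use ∫_0^L sin²(kπx/L) dx = L/2 and ∫_0^L cos²(kπx/L) dx = L/2.
u² = 1·sin²(6*π/5·x) and (u')² = 36*π^2/25·cos²(6*π/5·x), and each of sin², cos² integrates to L/2 = 5/6 over (0, 5/3).
∫_0^5/3 u² dx = 5/6, so ||u||_L² = sqrt(30)/6.
∫_0^5/3 (u')² dx = 6*π^2/5, so ||u'||_L² = sqrt(30)*π/5.
Ratio ||u||_L² / ||u'||_L² = 5/(6*π).
Sharp Poincaré constant on H^1_0(0, 5/3) is C_P = L/π = 5/(3*π), achieved by sin(3*π/5·x).
This is the k = 2 harmonic; the ratio L/(kπ) is strictly less than C_P = L/π, consistent with the sharp inequality ||u||_L² ≤ C_P ||u'||_L².


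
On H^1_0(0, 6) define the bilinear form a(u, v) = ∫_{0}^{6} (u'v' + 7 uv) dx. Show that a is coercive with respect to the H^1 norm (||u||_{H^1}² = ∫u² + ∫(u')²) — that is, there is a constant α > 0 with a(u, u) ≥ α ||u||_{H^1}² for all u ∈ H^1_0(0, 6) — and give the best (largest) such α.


α = 1

Coercivity of a(·,·) on H^1_0(0, 6) means a(u, u) ≥ α ||u||_{H^1}² for every u ∈ H^1_0.
The interval has length L = 6, and Poincaré/coercivity depend only on L. Here a(u, u) = ∫(u')² + (7)·∫u².
Here c = 7 ≥ 1, so a(u,u) = ∫(u')² + c∫u² ≥ ∫(u')² + ∫u² = ||u||_{H^1}², i.e. α = 1 works. No larger α is possible: a(u,u) ≥ α||u||_{H^1}² means (1−α)∫(u')² ≥ (α−c)∫u², and for the modes u_n = sin(nπ(x−x₀)/L) (x₀ the left endpoint) one has ∫u_n²/∫(u_n')² = (L/(nπ))² → 0, so a(u_n,u_n)/||u_n||_{H^1}² → 1. Hence the optimal constant is α = 1.
Therefore α = 1.


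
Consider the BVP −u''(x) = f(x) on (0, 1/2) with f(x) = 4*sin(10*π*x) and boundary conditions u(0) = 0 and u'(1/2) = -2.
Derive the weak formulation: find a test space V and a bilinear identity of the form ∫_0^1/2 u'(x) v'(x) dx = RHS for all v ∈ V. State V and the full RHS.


V = {v ∈ H^1(0, 1/2) : v(0) = 0} (test functions vanish at x = 0 where u is specified); weak form: ∫_0^1/2 u'v' dx = ∫_0^1/2 (4*sin(10*π*x)) v dx − 2·v(1/2) for all v ∈ V.

Multiply both sides by a test function v and integrate from 0 to 1/2:
  ∫_0^1/2 −u''(x) v(x) dx = ∫_0^1/2 f(x) v(x) dx.
Integrate the LHS by parts once:
  ∫_0^1/2 −u'' v dx = −[u'(x) v(x)]_0^1/2 + ∫_0^1/2 u'(x) v'(x) dx.
Thus ∫_0^1/2 u'(x) v'(x) dx = ∫_0^1/2 f(x) v(x) dx + [u'(x) v(x)]_0^1/2.
Choose V so that boundary terms are either known or forced to vanish.
Mixed BC: u(0) = 0 (Dirichlet) and u'(1/2) = -2 (Neumann). Define V = {v ∈ H^1(0, 1/2) : v(0) = 0}. Then [u' v]_0^1/2 = u'(1/2)·v(1/2) − u'(0)·0 = − 2·v(1/2).
Weak formulation: find u (satisfying any essential BC) such that ∫_0^1/2 u'(x) v'(x) dx = ∫_0^1/2 f v dx − 2·v(1/2) for all v ∈ V (Dirichlet at 0 absorbed into V; Neumann datum at x = 1/2 contributes the boundary term).
Substituting f(x) = 4*sin(10*π*x), the right-hand side is ∫_0^1/2 (4*sin(10*π*x)) v dx − 2·v(1/2).


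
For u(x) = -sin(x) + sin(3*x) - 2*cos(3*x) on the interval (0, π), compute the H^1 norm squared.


||u||_{H^1(0,π)}^2 = 26*π

u'(x) = 6*sin(3*x) - cos(x) + 3*cos(3*x).
Expand u² and (u')² and integrate term by term on (0, π), using: for integers n ≥ 1, ∫_0^π sin²(nx) dx = ∫_0^π cos²(nx) dx = π/2; for n ≠ n', ∫_0^π sin(nx)sin(n'x) dx = ∫_0^π cos(nx)cos(n'x) dx = 0; and by product-to-sum, ∫_0^π sin(nx)cos(n'x) dx = ½∫_0^π [sin((n+n')x) + sin((n−n')x)] dx, which is 0 when n+n' is even and 2n/(n²−n'²) when n+n' is odd (it need not vanish on (0, π)).
  u² squared terms: (-1)²·∫sin(x)² dx = 1·π/2 = π/2;  (-2)²·∫cos(3x)² dx = 4·π/2 = 2*π;  (1)²·∫sin(3x)² dx = 1·π/2 = π/2.
  u² cross terms: 2·(-1)·(-2)·∫sin(x)·cos(3x) dx = 4·(0) = 0;  2·(-1)·(1)·∫sin(x)·sin(3x) dx = -2·(0) = 0;  2·(-2)·(1)·∫cos(3x)·sin(3x) dx = -4·(0) = 0.
  So ∫_0^π u² dx = π/2 + 2*π + π/2 + 0 + 0 + 0 = 3*π.
  (u')² squared terms: (-1)²·∫cos(x)² dx = 1·π/2 = π/2;  (3)²·∫cos(3x)² dx = 9·π/2 = 9*π/2;  (6)²·∫sin(3x)² dx = 36·π/2 = 18*π.
  (u')² cross terms: 2·(-1)·(3)·∫cos(x)·cos(3x) dx = -6·(0) = 0;  2·(-1)·(6)·∫cos(x)·sin(3x) dx = -12·(0) = 0;  2·(3)·(6)·∫cos(3x)·sin(3x) dx = 36·(0) = 0.
  So ∫_0^π (u')² dx = π/2 + 9*π/2 + 18*π + 0 + 0 + 0 = 23*π.
||u||_{H^1}^2 = (3*π) + (23*π) = 26*π.


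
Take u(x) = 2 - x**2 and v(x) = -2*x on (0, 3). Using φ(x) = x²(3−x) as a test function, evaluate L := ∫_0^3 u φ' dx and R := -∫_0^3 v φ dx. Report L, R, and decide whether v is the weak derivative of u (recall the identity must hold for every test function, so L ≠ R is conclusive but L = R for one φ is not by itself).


LHS = 243/10, RHS = 243/10. Yes, v = u' weakly.

u(x) = 2 - x**2, classical derivative u'(x) = -2*x.
φ(x) = x²(3−x), so φ'(x) = 3*x*(2 - x).
Note φ(0) = φ(3) = 0, so the boundary term u·φ vanishes.
LHS = ∫_0^3 u(x) φ'(x) dx = ∫_0^3 (3*x^4 - 6*x^3 - 6*x^2 + 12*x) dx. Term by term:
  ∫_0^3 3*x^4 dx = 729/5;  ∫_0^3 -6*x^3 dx = -243/2;  ∫_0^3 -6*x^2 dx = -54;
  ∫_0^3 12*x dx = 54.
Sum: 729/5 − 243/2 − 54 + 54 = 243/10.
So LHS = 243/10.
∫_0^3 v(x) φ(x) dx = ∫_0^3 (2*x^4 - 6*x^3) dx. Term by term:
  ∫_0^3 2*x^4 dx = 486/5;  ∫_0^3 -6*x^3 dx = -243/2.
Sum: 486/5 − 243/2 = -243/10.
So RHS = -∫_0^3 v(x) φ(x) dx = 243/10.
LHS = RHS, so the identity holds for this test φ.
Moreover u is smooth here and v(x) = u'(x) = -2*x pointwise, so the identity holds for every test function. Hence v is the weak derivative of u.
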